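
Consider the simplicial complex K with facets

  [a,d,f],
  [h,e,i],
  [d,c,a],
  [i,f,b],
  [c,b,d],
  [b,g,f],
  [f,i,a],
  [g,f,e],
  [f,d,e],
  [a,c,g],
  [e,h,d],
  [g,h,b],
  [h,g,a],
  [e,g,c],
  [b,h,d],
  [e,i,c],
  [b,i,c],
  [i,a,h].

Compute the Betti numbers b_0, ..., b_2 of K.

b_0 = 1, b_1 = 2, b_2 = 1.

K has 9 vertices, 27 edges, 18 triangles.
rank ∂_0 = 0, rank ∂_1 = 8 ⇒ b_0 = 9 − 0 − 8 = 1; all invariant factors of ∂_1 are 1 so no torsion. So H_0 ≅ Z.
rank ∂_1 = 8, rank ∂_2 = 17 ⇒ b_1 = 27 − 8 − 17 = 2; all invariant factors of ∂_2 are 1 so no torsion. So H_1 ≅ Z^2.
rank ∂_2 = 17, rank ∂_3 = 0 ⇒ b_2 = 18 − 17 − 0 = 1. So H_2 ≅ Z.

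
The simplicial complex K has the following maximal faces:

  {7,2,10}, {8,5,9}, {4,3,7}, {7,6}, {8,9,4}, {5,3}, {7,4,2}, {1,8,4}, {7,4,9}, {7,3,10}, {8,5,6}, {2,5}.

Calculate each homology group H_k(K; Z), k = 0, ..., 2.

H_0 = Z,  H_1 = Z^3,  H_2 = 0.

We work with the vertex ordering 1 < 2 < 3 < 4 < 5 < 6 < 7 < 8 < 9 < 10. The simplices of K, each written with vertices in increasing order, are:

  0-simplices (10): [1], [2], [3], [4], [5], [6], [7], [8], [9], [10]
  1-simplices (21): [1,4], [1,8], [2,4], [2,5], [2,7], [2,10], [3,4], [3,5], [3,7], [3,10], [4,7], [4,8], [4,9], [5,6], [5,8], [5,9], [6,7], [6,8], [7,9], [7,10], [8,9]
  2-simplices (9): [1,4,8], [2,4,7], [2,7,10], [3,4,7], [3,7,10], [4,7,9], [4,8,9], [5,6,8], [5,8,9]

Hence C_0 ≅ Z^10, C_1 ≅ Z^21, C_2 ≅ Z^9.

Boundary ∂_1: C_1 → C_0 sends each edge [p,q] (with p < q) to q − p. For instance
  ∂[3,4] = [4] − [3].
The resulting 10×21 matrix has rank 9, and its Smith normal form has invariant factors (1,1,1,1,1,1,1,1,1).

∂_2: C_2 → C_1 maps a triangle to the signed sum of its edges. For instance
  ∂[5,6,8] = [6,8] − [5,8] + [5,6],
  ∂[2,7,10] = [7,10] − [2,10] + [2,7].
The resulting 21×9 matrix has rank 9, and its Smith normal form has invariant factors (1,1,1,1,1,1,1,1,1).

Computing H_k = (kernel of ∂_k) / (image of ∂_{k+1}):

  H_0: rank C_0 − rank ∂_1 = 10 − 9 = 1, and the invariant factors of ∂_1 are all 1, so H_0 = Z.
  H_1: rank ker ∂_1 − rank ∂_2 = (21 − 9) − 9 = 3, and the invariant factors of ∂_2 are all 1, so H_1 = Z^3.
  H_2: rank ker ∂_2 − rank ∂_3 = (9 − 9) − 0 = 0, and there is no ∂_3, so H_2 = 0.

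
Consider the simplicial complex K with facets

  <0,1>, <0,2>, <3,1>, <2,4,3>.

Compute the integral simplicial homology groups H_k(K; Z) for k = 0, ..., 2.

Take the total order 0 < 1 < 2 < 3 < 4 on the vertex set. Then K (dimension 2) consists of the simplices:

  0-simplices (5): [0], [1], [2], [3], [4]
  1-simplices (6): [0,1], [0,2], [1,3], [2,3], [2,4], [3,4]
  2-simplices (1): [2,3,4]

so the chain groups are C_0 ≅ Z^5, C_1 ≅ Z^6, C_2 ≅ Z^1.

∂_1: C_1 → C_0 maps an edge to its endpoints' difference, ∂[p,q] = q − p.
The resulting 5×6 matrix has rank 4, and its Smith normal form has invariant factors (1,1,1,1).

Boundary ∂_2: C_2 → C_1 sends each 2-simplex [p,q,r] to [q,r] − [p,r] + [p,q]. For instance
  ∂[2,3,4] = [3,4] − [2,4] + [2,3].
As a 6×1 matrix over Z this has rank 1, with invariant factors (1).

Reading off H_k = ker ∂_k / im ∂_{k+1}:

  H_0: rank C_0 − rank ∂_1 = 5 − 4 = 1, and the invariant factors of ∂_1 are all 1, so H_0 ≅ Z.
  H_1: rank ker ∂_1 − rank ∂_2 = (6 − 4) − 1 = 1, and the invariant factors of ∂_2 are all 1, so H_1 ≅ Z.
  H_2: rank ker ∂_2 − rank ∂_3 = (1 − 1) − 0 = 0, and there is no ∂_3, so H_2 ≅ 0.

H_0 = Z,  H_1 = Z,  H_2 = 0.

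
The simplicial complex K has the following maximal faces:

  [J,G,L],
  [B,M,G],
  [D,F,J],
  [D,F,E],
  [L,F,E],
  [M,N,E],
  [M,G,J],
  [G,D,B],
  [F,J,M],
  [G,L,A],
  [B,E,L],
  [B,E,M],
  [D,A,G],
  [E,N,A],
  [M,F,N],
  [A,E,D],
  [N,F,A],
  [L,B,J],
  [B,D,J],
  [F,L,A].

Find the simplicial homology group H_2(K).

Fix the vertex order A < B < D < E < F < G < J < L < M < N and write every simplex with vertices in increasing order. Then dim K = 2 and the simplices of K are:

  0-simplices (10): A, B, D, E, F, G, J, L, M, N
  1-simplices (30): AD, AE, AF, AG, AL, AN, BD, BE, BG, BJ, BL, BM, DE, DF, DG, DJ, EF, EL, EM, EN, FJ, FL, FM, FN, GJ, GL, GM, JL, JM, MN
  2-simplices (20): ADE, ADG, AEN, AFL, AFN, AGL, BDG, BDJ, BEL, BEM, BGM, BJL, DEF, DFJ, EFL, EMN, FJM, FMN, GJL, GJM

Hence C_0 ≅ Z^10, C_1 ≅ Z^30, C_2 ≅ Z^20.

Boundary ∂_1: C_1 → C_0 is given by ∂[p,q] = [q] − [p]. For instance
  ∂EL = L − E.
The 10×30 boundary matrix has rank 9 and Smith normal form diag(1,1,1,1,1,1,1,1,1).

Boundary ∂_2: C_2 → C_1 sends each 2-simplex [p,q,r] to [q,r] − [p,r] + [p,q]. For instance
  ∂FMN = MN − FN + FM,
  ∂BGM = GM − BM + BG.
As a 30×20 matrix over Z this has rank 20, with invariant factors (1,1,1,1,1,1,1,1,1,1,1,1,1,1,1,1,1,1,1,2).

Now H_k = ker ∂_k / im ∂_{k+1}, so:

  H_2: rank ker ∂_2 − rank ∂_3 = (20 − 20) − 0 = 0, and there is no ∂_3, so H_2 ≅ 0.

(K is a triangulation of the Klein bottle.)

H_2 = 0.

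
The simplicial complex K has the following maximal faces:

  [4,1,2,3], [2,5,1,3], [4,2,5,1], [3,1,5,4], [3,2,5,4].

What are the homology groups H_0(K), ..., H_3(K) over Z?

K has 5 vertices, 10 edges, 10 triangles, 5 3-simplices.
rank ∂_0 = 0, rank ∂_1 = 4 ⇒ b_0 = 5 − 0 − 4 = 1; all invariant factors of ∂_1 are 1 so no torsion. So H_0 = Z.
rank ∂_1 = 4, rank ∂_2 = 6 ⇒ b_1 = 10 − 4 − 6 = 0; all invariant factors of ∂_2 are 1 so no torsion. So H_1 = 0.
rank ∂_2 = 6, rank ∂_3 = 4 ⇒ b_2 = 10 − 6 − 4 = 0; all invariant factors of ∂_3 are 1 so no torsion. So H_2 = 0.
rank ∂_3 = 4, rank ∂_4 = 0 ⇒ b_3 = 5 − 4 − 0 = 1. So H_3 = Z.

H_0 ≅ Z,  H_1 = 0,  H_2 = 0,  H_3 ≅ Z.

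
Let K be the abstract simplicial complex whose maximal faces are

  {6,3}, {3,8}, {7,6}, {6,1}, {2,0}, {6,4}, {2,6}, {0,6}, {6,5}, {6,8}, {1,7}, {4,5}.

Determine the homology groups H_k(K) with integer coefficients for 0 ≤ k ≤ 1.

H_0 ≅ Z,  H_1 ≅ Z^4.

Order the vertices as 0 < 1 < 2 < 3 < 4 < 5 < 6 < 7 < 8. Listing each simplex with vertices in this order, K has dimension 1 with simplices:

  0-simplices (9): [0], [1], [2], [3], [4], [5], [6], [7], [8]
  1-simplices (12): [0,2], [0,6], [1,6], [1,7], [2,6], [3,6], [3,8], [4,5], [4,6], [5,6], [6,7], [6,8]

so the chain groups are C_0 ≅ Z^9, C_1 ≅ Z^12.

∂_1: C_1 → C_0 maps an edge to its endpoints' difference, ∂[p,q] = q − p.
As a 9×12 matrix over Z this has rank 8, with invariant factors (1,1,1,1,1,1,1,1).

Reading off H_k = ker ∂_k / im ∂_{k+1}:

  H_0: rank C_0 − rank ∂_1 = 9 − 8 = 1, and the invariant factors of ∂_1 are all 1, so H_0 ≅ Z.
  H_1: rank ker ∂_1 − rank ∂_2 = (12 − 8) − 0 = 4, and there is no ∂_2, so H_1 ≅ Z^4.

As a check, the Euler characteristic is 9 − 12 = -3, which agrees with 1 − 4 = -3.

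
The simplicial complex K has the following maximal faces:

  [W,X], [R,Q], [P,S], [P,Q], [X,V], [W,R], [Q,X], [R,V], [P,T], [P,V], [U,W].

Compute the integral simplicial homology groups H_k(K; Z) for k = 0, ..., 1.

We work with the vertex ordering P < Q < R < S < T < U < V < W < X. The simplices of K, each written with vertices in increasing order, are:

  0-simplices (9): P, Q, R, S, T, U, V, W, X
  1-simplices (11): PQ, PS, PT, PV, QR, QX, RV, RW, UW, VX, WX

Hence C_0 ≅ Z^9, C_1 ≅ Z^11.

Boundary ∂_1: C_1 → C_0 sends each edge [p,q] (with p < q) to q − p. For instance
  ∂QX = X − Q.
The resulting 9×11 matrix has rank 8, and its Smith normal form has invariant factors (1,1,1,1,1,1,1,1).

From H_k ≅ ker(∂_k) / im(∂_{k+1}) we obtain:

  H_0: rank C_0 − rank ∂_1 = 9 − 8 = 1, and the invariant factors of ∂_1 are all 1, so H_0 = Z.
  H_1: rank ker ∂_1 − rank ∂_2 = (11 − 8) − 0 = 3, and there is no ∂_2, so H_1 = Z^3.

As a check, the Euler characteristic is 9 − 11 = -2, which agrees with 1 − 3 = -2.

H_0 ≅ Z,  H_1 ≅ Z^3.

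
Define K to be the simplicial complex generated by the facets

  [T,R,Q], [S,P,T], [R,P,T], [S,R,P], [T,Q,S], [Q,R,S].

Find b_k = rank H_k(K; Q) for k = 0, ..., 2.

Take the total order P < Q < R < S < T on the vertex set. Then K (dimension 2) consists of the simplices:

  0-simplices (5): P, Q, R, S, T
  1-simplices (9): PR, PS, PT, QR, QS, QT, RS, RT, ST
  2-simplices (6): PRS, PRT, PST, QRS, QRT, QST

so the chain groups are C_0 ≅ Z^5, C_1 ≅ Z^9, C_2 ≅ Z^6.

The boundary map ∂_1: C_1 → C_0 maps an edge to its endpoints' difference, ∂[p,q] = q − p.
The 5×9 boundary matrix has rank 4 and Smith normal form diag(1,1,1,1).

∂_2: C_2 → C_1 acts by ∂[p,q,r] = [q,r] − [p,r] + [p,q]. For instance
  ∂QRS = RS − QS + QR,
  ∂PRS = RS − PS + PR.
The 9×6 boundary matrix has rank 5 and Smith normal form diag(1,1,1,1,1).

Now H_k = ker ∂_k / im ∂_{k+1}, so:

  H_0: rank C_0 − rank ∂_1 = 5 − 4 = 1, and the invariant factors of ∂_1 are all 1, so H_0 ≅ Z.
  H_1: rank ker ∂_1 − rank ∂_2 = (9 − 4) − 5 = 0, and the invariant factors of ∂_2 are all 1, so H_1 ≅ 0.
  H_2: rank ker ∂_2 − rank ∂_3 = (6 − 5) − 0 = 1, and there is no ∂_3, so H_2 ≅ Z.

Hence the Betti numbers are b_0 = 1, b_1 = 0, b_2 = 1.

b_0 = 1, b_1 = 0, b_2 = 1.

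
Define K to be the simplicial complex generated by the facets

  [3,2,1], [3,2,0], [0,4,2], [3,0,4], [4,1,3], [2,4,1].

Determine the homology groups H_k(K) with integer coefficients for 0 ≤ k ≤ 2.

H_0 = Z,  H_1 = 0,  H_2 = Z.

We work with the vertex ordering 0 < 1 < 2 < 3 < 4. The simplices of K, each written with vertices in increasing order, are:

  0-simplices (5): [0], [1], [2], [3], [4]
  1-simplices (9): [0,2], [0,3], [0,4], [1,2], [1,3], [1,4], [2,3], [2,4], [3,4]
  2-simplices (6): [0,2,3], [0,2,4], [0,3,4], [1,2,3], [1,2,4], [1,3,4]

so the chain groups are C_0 ≅ Z^5, C_1 ≅ Z^9, C_2 ≅ Z^6.

∂_1: C_1 → C_0 maps an edge to its endpoints' difference, ∂[p,q] = q − p. For instance
  ∂[2,4] = [4] − [2].
As a 5×9 matrix over Z this has rank 4, with invariant factors (1,1,1,1).

Boundary ∂_2: C_2 → C_1 sends each 2-simplex [p,q,r] to [q,r] − [p,r] + [p,q]. For instance
  ∂[1,2,4] = [2,4] − [1,4] + [1,2],
  ∂[1,3,4] = [3,4] − [1,4] + [1,3].
This gives a 9×6 integer matrix of rank 5; reducing to Smith normal form yields diagonal entries (1,1,1,1,1).

Now H_k = ker ∂_k / im ∂_{k+1}, so:

  H_0: rank C_0 − rank ∂_1 = 5 − 4 = 1, and the invariant factors of ∂_1 are all 1, so H_0 = Z.
  H_1: rank ker ∂_1 − rank ∂_2 = (9 − 4) − 5 = 0, and the invariant factors of ∂_2 are all 1, so H_1 = 0.
  H_2: rank ker ∂_2 − rank ∂_3 = (6 − 5) − 0 = 1, and there is no ∂_3, so H_2 = Z.

As a check, the Euler characteristic is 5 − 9 + 6 = 2, which agrees with 1 − 0 + 1 = 2.
(K is a triangulation of the 2-sphere S^2.)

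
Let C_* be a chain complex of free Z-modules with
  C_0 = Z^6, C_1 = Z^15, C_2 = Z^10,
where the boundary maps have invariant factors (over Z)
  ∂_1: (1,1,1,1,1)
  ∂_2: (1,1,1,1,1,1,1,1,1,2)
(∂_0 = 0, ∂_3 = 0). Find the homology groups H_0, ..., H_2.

H_0 = Z,  H_1 = Z_2,  H_2 = 0.

H_0: b_0 = 6 − 0 − 5 = 1; torsion from ∂_1 factors > 1: none. So H_0 = Z.
H_1: b_1 = 15 − 5 − 10 = 0; torsion from ∂_2 factors > 1: [2]. So H_1 = Z_2.
H_2: b_2 = 10 − 10 − 0 = 0; torsion from ∂_3 factors > 1: none. So H_2 = 0.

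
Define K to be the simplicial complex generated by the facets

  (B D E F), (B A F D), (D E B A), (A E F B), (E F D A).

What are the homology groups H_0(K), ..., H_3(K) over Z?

H_0 = Z,  H_1 = 0,  H_2 = 0,  H_3 = Z.

Take the total order A < B < D < E < F on the vertex set. Then K (dimension 3) consists of the simplices:

  0-simplices (5): A, B, D, E, F
  1-simplices (10): AB, AD, AE, AF, BD, BE, BF, DE, DF, EF
  2-simplices (10): ABD, ABE, ABF, ADE, ADF, AEF, BDE, BDF, BEF, DEF
  3-simplices (5): ABDE, ABDF, ABEF, ADEF, BDEF

Hence C_0 ≅ Z^5, C_1 ≅ Z^10, C_2 ≅ Z^10, C_3 ≅ Z^5.

Boundary ∂_1: C_1 → C_0 maps an edge to its endpoints' difference, ∂[p,q] = q − p.
The resulting 5×10 matrix has rank 4, and its Smith normal form has invariant factors (1,1,1,1).

∂_2: C_2 → C_1 sends each 2-simplex [p,q,r] to [q,r] − [p,r] + [p,q]. For instance
  ∂ADF = DF − AF + AD,
  ∂AEF = EF − AF + AE.
This gives a 10×10 integer matrix of rank 6; reducing to Smith normal form yields diagonal entries (1,1,1,1,1,1).

∂_3: C_3 → C_2 sends each 3-simplex σ to the alternating sum Σ_i (−1)^i (σ with its i-th vertex removed). For instance
  ∂ABDF = BDF − ADF + ABF − ABD,
  ∂ABDE = BDE − ADE + ABE − ABD.
This gives a 10×5 integer matrix of rank 4; reducing to Smith normal form yields diagonal entries (1,1,1,1).

From H_k ≅ ker(∂_k) / im(∂_{k+1}) we obtain:

  H_0: rank C_0 − rank ∂_1 = 5 − 4 = 1, and the invariant factors of ∂_1 are all 1, so H_0 ≅ Z.
  H_1: rank ker ∂_1 − rank ∂_2 = (10 − 4) − 6 = 0, and the invariant factors of ∂_2 are all 1, so H_1 ≅ 0.
  H_2: rank ker ∂_2 − rank ∂_3 = (10 − 6) − 4 = 0, and the invariant factors of ∂_3 are all 1, so H_2 ≅ 0.
  H_3: rank ker ∂_3 − rank ∂_4 = (5 − 4) − 0 = 1, and there is no ∂_4, so H_3 ≅ Z.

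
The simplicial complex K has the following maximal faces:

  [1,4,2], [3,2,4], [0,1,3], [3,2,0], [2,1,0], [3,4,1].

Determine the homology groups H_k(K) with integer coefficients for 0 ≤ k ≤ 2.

H_0 = Z,  H_1 = 0,  H_2 = Z.

K has 5 vertices, 9 edges, 6 triangles.
rank ∂_0 = 0, rank ∂_1 = 4 ⇒ b_0 = 5 − 0 − 4 = 1; all invariant factors of ∂_1 are 1 so no torsion. So H_0 = Z.
rank ∂_1 = 4, rank ∂_2 = 5 ⇒ b_1 = 9 − 4 − 5 = 0; all invariant factors of ∂_2 are 1 so no torsion. So H_1 = 0.
rank ∂_2 = 5, rank ∂_3 = 0 ⇒ b_2 = 6 − 5 − 0 = 1. So H_2 = Z.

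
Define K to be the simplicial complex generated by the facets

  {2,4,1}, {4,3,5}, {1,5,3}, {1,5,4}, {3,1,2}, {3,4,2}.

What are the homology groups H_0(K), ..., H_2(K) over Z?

H_0 = Z,  H_1 = 0,  H_2 = Z.

We work with the vertex ordering 1 < 2 < 3 < 4 < 5. The simplices of K, each written with vertices in increasing order, are:

  0-simplices (5): [1], [2], [3], [4], [5]
  1-simplices (9): [1,2], [1,3], [1,4], [1,5], [2,3], [2,4], [3,4], [3,5], [4,5]
  2-simplices (6): [1,2,3], [1,2,4], [1,3,5], [1,4,5], [2,3,4], [3,4,5]

Hence C_0 ≅ Z^5, C_1 ≅ Z^9, C_2 ≅ Z^6.

The boundary map ∂_1: C_1 → C_0 maps an edge to its endpoints' difference, ∂[p,q] = q − p.
As a 5×9 matrix over Z this has rank 4, with invariant factors (1,1,1,1).

The boundary map ∂_2: C_2 → C_1 sends each 2-simplex [p,q,r] to [q,r] − [p,r] + [p,q]. For instance
  ∂[2,3,4] = [3,4] − [2,4] + [2,3],
  ∂[1,2,4] = [2,4] − [1,4] + [1,2].
This gives a 9×6 integer matrix of rank 5; reducing to Smith normal form yields diagonal entries (1,1,1,1,1).

Computing H_k = (kernel of ∂_k) / (image of ∂_{k+1}):

  H_0: rank C_0 − rank ∂_1 = 5 − 4 = 1, and the invariant factors of ∂_1 are all 1, so H_0 = Z.
  H_1: rank ker ∂_1 − rank ∂_2 = (9 − 4) − 5 = 0, and the invariant factors of ∂_2 are all 1, so H_1 = 0.
  H_2: rank ker ∂_2 − rank ∂_3 = (6 − 5) − 0 = 1, and there is no ∂_3, so H_2 = Z.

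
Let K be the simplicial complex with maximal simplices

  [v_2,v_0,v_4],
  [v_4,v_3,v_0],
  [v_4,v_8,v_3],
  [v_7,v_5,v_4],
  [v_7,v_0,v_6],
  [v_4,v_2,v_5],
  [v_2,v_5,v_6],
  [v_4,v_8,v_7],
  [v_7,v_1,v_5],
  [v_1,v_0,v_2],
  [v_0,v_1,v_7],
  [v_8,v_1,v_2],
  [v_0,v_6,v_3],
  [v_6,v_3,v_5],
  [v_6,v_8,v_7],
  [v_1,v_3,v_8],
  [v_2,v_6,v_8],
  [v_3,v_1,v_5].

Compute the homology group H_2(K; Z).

H_2 = Z.

K has 9 vertices, 27 edges, 18 triangles.
rank ∂_2 = 17, rank ∂_3 = 0 ⇒ b_2 = 18 − 17 − 0 = 1. So H_2 = Z.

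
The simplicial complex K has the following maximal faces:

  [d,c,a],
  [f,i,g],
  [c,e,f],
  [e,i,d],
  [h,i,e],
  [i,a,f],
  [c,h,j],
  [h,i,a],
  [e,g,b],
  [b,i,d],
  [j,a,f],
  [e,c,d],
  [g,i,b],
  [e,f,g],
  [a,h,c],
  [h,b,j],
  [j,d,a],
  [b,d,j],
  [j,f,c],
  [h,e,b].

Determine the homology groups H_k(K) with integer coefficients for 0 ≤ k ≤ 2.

H_0 = Z,  H_1 = Z ⊕ Z/2,  H_2 = 0.

Order the vertices as a < b < c < d < e < f < g < h < i < j. Listing each simplex with vertices in this order, K has dimension 2 with simplices:

  0-simplices (10): a, b, c, d, e, f, g, h, i, j
  1-simplices (30): ac, ad, af, ah, ai, aj, bd, be, bg, bh, bi, bj, cd, ce, cf, ch, cj, de, di, dj, ef, eg, eh, ei, fg, fi, fj, gi, hi, hj
  2-simplices (20): acd, ach, adj, afi, afj, ahi, bdi, bdj, beg, beh, bgi, bhj, cde, cef, cfj, chj, dei, efg, ehi, fgi

so the chain groups are C_0 ≅ Z^10, C_1 ≅ Z^30, C_2 ≅ Z^20.

Boundary ∂_1: C_1 → C_0 sends each edge [p,q] (with p < q) to q − p.
The 10×30 boundary matrix has rank 9 and Smith normal form diag(1,1,1,1,1,1,1,1,1).

Boundary ∂_2: C_2 → C_1 maps a triangle to the signed sum of its edges. For instance
  ∂bdi = di − bi + bd,
  ∂bhj = hj − bj + bh.
This gives a 30×20 integer matrix of rank 20; reducing to Smith normal form yields diagonal entries (1,1,1,1,1,1,1,1,1,1,1,1,1,1,1,1,1,1,1,2).

Now H_k = ker ∂_k / im ∂_{k+1}, so:

  H_0: rank C_0 − rank ∂_1 = 10 − 9 = 1, and the invariant factors of ∂_1 are all 1, so H_0 = Z.
  H_1: rank ker ∂_1 − rank ∂_2 = (30 − 9) − 20 = 1, and ∂_2 has invariant factor 2 > 1, so H_1 = Z ⊕ Z/2.
  H_2: rank ker ∂_2 − rank ∂_3 = (20 − 20) − 0 = 0, and there is no ∂_3, so H_2 = 0.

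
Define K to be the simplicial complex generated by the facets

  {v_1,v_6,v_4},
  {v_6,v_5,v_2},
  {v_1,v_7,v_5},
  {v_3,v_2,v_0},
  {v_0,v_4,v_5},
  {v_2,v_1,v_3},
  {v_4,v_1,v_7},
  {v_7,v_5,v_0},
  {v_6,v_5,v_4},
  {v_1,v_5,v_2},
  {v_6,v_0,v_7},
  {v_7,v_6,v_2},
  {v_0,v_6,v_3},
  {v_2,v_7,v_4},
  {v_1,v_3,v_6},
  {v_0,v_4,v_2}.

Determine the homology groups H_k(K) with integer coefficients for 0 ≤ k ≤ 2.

Take the total order v_0 < v_1 < v_2 < v_3 < v_4 < v_5 < v_6 < v_7 on the vertex set. Then K (dimension 2) consists of the simplices:

  0-simplices (8): [v_0], [v_1], [v_2], [v_3], [v_4], [v_5], [v_6], [v_7]
  1-simplices (24): (24 of them)
  2-simplices (16): (16 of them)

giving chain groups C_0 ≅ Z^8, C_1 ≅ Z^24, C_2 ≅ Z^16.

Boundary ∂_1: C_1 → C_0 is given by ∂[p,q] = [q] − [p].
This gives a 8×24 integer matrix of rank 7; reducing to Smith normal form yields diagonal entries (1,1,1,1,1,1,1).

The boundary map ∂_2: C_2 → C_1 maps a triangle to the signed sum of its edges. For instance
  ∂[v_1,v_3,v_6] = [v_3,v_6] − [v_1,v_6] + [v_1,v_3],
  ∂[v_0,v_5,v_7] = [v_5,v_7] − [v_0,v_7] + [v_0,v_5].
The resulting 24×16 matrix has rank 15, and its Smith normal form has invariant factors (1,1,1,1,1,1,1,1,1,1,1,1,1,1,1).

Now H_k = ker ∂_k / im ∂_{k+1}, so:

  H_0: rank C_0 − rank ∂_1 = 8 − 7 = 1, and the invariant factors of ∂_1 are all 1, so H_0 ≅ Z.
  H_1: rank ker ∂_1 − rank ∂_2 = (24 − 7) − 15 = 2, and the invariant factors of ∂_2 are all 1, so H_1 ≅ Z^2.
  H_2: rank ker ∂_2 − rank ∂_3 = (16 − 15) − 0 = 1, and there is no ∂_3, so H_2 ≅ Z.

As a check, the Euler characteristic is 8 − 24 + 16 = 0, which agrees with 1 − 2 + 1 = 0.

H_0 = Z,  H_1 = Z^2,  H_2 = Z.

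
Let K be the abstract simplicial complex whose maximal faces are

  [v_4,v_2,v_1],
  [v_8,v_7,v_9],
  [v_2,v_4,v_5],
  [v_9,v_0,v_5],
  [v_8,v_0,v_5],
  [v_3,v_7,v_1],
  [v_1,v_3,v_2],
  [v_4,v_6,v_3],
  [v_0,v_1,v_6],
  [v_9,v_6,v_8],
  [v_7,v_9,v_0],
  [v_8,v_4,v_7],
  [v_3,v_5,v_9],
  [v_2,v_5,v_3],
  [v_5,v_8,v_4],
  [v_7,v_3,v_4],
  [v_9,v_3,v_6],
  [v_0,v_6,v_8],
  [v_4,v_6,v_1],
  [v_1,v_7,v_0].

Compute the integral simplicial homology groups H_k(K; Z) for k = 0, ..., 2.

H_0 = Z,  H_1 = Z ⊕ Z_2,  H_2 = 0.

Order the vertices as v_0 < v_1 < v_2 < v_3 < v_4 < v_5 < v_6 < v_7 < v_8 < v_9. Listing each simplex with vertices in this order, K has dimension 2 with simplices:

  0-simplices (10): [v_0], [v_1], [v_2], [v_3], [v_4], [v_5], [v_6], [v_7], [v_8], [v_9]
  1-simplices (30): (30 of them)
  2-simplices (20): (20 of them)

Hence C_0 ≅ Z^10, C_1 ≅ Z^30, C_2 ≅ Z^20.

Boundary ∂_1: C_1 → C_0 maps an edge to its endpoints' difference, ∂[p,q] = q − p.
This gives a 10×30 integer matrix of rank 9; reducing to Smith normal form yields diagonal entries (1,1,1,1,1,1,1,1,1).

Boundary ∂_2: C_2 → C_1 acts by ∂[p,q,r] = [q,r] − [p,r] + [p,q]. For instance
  ∂[v_3,v_5,v_9] = [v_5,v_9] − [v_3,v_9] + [v_3,v_5],
  ∂[v_1,v_2,v_3] = [v_2,v_3] − [v_1,v_3] + [v_1,v_2].
This gives a 30×20 integer matrix of rank 20; reducing to Smith normal form yields diagonal entries (1,1,1,1,1,1,1,1,1,1,1,1,1,1,1,1,1,1,1,2).

Reading off H_k = ker ∂_k / im ∂_{k+1}:

  H_0: rank C_0 − rank ∂_1 = 10 − 9 = 1, and the invariant factors of ∂_1 are all 1, so H_0 ≅ Z.
  H_1: rank ker ∂_1 − rank ∂_2 = (30 − 9) − 20 = 1, and ∂_2 has invariant factor 2 > 1, so H_1 ≅ Z ⊕ Z_2.
  H_2: rank ker ∂_2 − rank ∂_3 = (20 − 20) − 0 = 0, and there is no ∂_3, so H_2 ≅ 0.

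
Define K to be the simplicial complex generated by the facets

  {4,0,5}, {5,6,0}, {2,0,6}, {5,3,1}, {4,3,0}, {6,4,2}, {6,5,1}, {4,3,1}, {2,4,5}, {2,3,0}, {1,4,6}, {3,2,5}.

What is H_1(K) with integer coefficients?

Fix the vertex order 0 < 1 < 2 < 3 < 4 < 5 < 6 and write every simplex with vertices in increasing order. Then dim K = 2 and the simplices of K are:

  0-simplices (7): [0], [1], [2], [3], [4], [5], [6]
  1-simplices (18): [0,2], [0,3], [0,4], [0,5], [0,6], [1,3], [1,4], [1,5], [1,6], [2,3], [2,4], [2,5], [2,6], [3,4], [3,5], [4,5], [4,6], [5,6]
  2-simplices (12): [0,2,3], [0,2,6], [0,3,4], [0,4,5], [0,5,6], [1,3,4], [1,3,5], [1,4,6], [1,5,6], [2,3,5], [2,4,5], [2,4,6]

so the chain groups are C_0 ≅ Z^7, C_1 ≅ Z^18, C_2 ≅ Z^12.

Boundary ∂_1: C_1 → C_0 is given by ∂[p,q] = [q] − [p]. For instance
  ∂[3,4] = [4] − [3].
As a 7×18 matrix over Z this has rank 6, with invariant factors (1,1,1,1,1,1).

∂_2: C_2 → C_1 sends each 2-simplex [p,q,r] to [q,r] − [p,r] + [p,q]. For instance
  ∂[2,3,5] = [3,5] − [2,5] + [2,3],
  ∂[2,4,6] = [4,6] − [2,6] + [2,4].
The resulting 18×12 matrix has rank 12, and its Smith normal form has invariant factors (1,1,1,1,1,1,1,1,1,1,1,2).

Now H_k = ker ∂_k / im ∂_{k+1}, so:

  H_1: rank ker ∂_1 − rank ∂_2 = (18 − 6) − 12 = 0, and ∂_2 has invariant factor 2 > 1, so H_1 = Z/2.

H_1 = Z/2.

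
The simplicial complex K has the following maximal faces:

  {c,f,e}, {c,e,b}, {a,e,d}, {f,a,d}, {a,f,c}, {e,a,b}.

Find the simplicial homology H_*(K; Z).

H_0 ≅ Z,  H_1 ≅ Z,  H_2 = 0.

Order the vertices as a < b < c < d < e < f. Listing each simplex with vertices in this order, K has dimension 2 with simplices:

  0-simplices (6): a, b, c, d, e, f
  1-simplices (12): ab, ac, ad, ae, af, bc, be, ce, cf, de, df, ef
  2-simplices (6): abe, acf, ade, adf, bce, cef

so the chain groups are C_0 ≅ Z^6, C_1 ≅ Z^12, C_2 ≅ Z^6.

Boundary ∂_1: C_1 → C_0 is given by ∂[p,q] = [q] − [p].
The 6×12 boundary matrix has rank 5 and Smith normal form diag(1,1,1,1,1).

Boundary ∂_2: C_2 → C_1 acts by ∂[p,q,r] = [q,r] − [p,r] + [p,q]. For instance
  ∂cef = ef − cf + ce,
  ∂ade = de − ae + ad.
The 12×6 boundary matrix has rank 6 and Smith normal form diag(1,1,1,1,1,1).

Computing H_k = (kernel of ∂_k) / (image of ∂_{k+1}):

  H_0: rank C_0 − rank ∂_1 = 6 − 5 = 1, and the invariant factors of ∂_1 are all 1, so H_0 ≅ Z.
  H_1: rank ker ∂_1 − rank ∂_2 = (12 − 5) − 6 = 1, and the invariant factors of ∂_2 are all 1, so H_1 ≅ Z.
  H_2: rank ker ∂_2 − rank ∂_3 = (6 − 6) − 0 = 0, and there is no ∂_3, so H_2 ≅ 0.

As a check, the Euler characteristic is 6 − 12 + 6 = 0, which agrees with 1 − 1 + 0 = 0.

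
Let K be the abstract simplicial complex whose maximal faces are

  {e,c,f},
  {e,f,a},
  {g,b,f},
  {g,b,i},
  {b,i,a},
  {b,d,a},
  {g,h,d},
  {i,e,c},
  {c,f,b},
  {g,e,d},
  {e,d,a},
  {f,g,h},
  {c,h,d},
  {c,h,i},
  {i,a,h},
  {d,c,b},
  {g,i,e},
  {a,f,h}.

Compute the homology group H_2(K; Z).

H_2 ≅ Z.

We work with the vertex ordering a < b < c < d < e < f < g < h < i. The simplices of K, each written with vertices in increasing order, are:

  0-simplices (9): a, b, c, d, e, f, g, h, i
  1-simplices (27): ab, ad, ae, af, ah, ai, bc, bd, bf, bg, bi, cd, ce, cf, ch, ci, de, dg, dh, ef, eg, ei, fg, fh, gh, gi, hi
  2-simplices (18): abd, abi, ade, aef, afh, ahi, bcd, bcf, bfg, bgi, cdh, cef, cei, chi, deg, dgh, egi, fgh

Hence C_0 ≅ Z^9, C_1 ≅ Z^27, C_2 ≅ Z^18.

∂_1: C_1 → C_0 is given by ∂[p,q] = [q] − [p].
The resulting 9×27 matrix has rank 8, and its Smith normal form has invariant factors (1,1,1,1,1,1,1,1).

∂_2: C_2 → C_1 acts by ∂[p,q,r] = [q,r] − [p,r] + [p,q]. For instance
  ∂bfg = fg − bg + bf,
  ∂egi = gi − ei + eg.
The 27×18 boundary matrix has rank 17 and Smith normal form diag(1,1,1,1,1,1,1,1,1,1,1,1,1,1,1,1,1).

Reading off H_k = ker ∂_k / im ∂_{k+1}:

  H_2: rank ker ∂_2 − rank ∂_3 = (18 − 17) − 0 = 1, and there is no ∂_3, so H_2 ≅ Z.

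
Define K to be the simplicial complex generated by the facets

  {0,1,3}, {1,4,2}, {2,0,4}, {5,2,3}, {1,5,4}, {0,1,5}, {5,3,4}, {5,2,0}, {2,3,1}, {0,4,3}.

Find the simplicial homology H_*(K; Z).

H_0 = Z,  H_1 = Z/2,  H_2 = 0.

Order the vertices as 0 < 1 < 2 < 3 < 4 < 5. Listing each simplex with vertices in this order, K has dimension 2 with simplices:

  0-simplices (6): [0], [1], [2], [3], [4], [5]
  1-simplices (15): [0,1], [0,2], [0,3], [0,4], [0,5], [1,2], [1,3], [1,4], [1,5], [2,3], [2,4], [2,5], [3,4], [3,5], [4,5]
  2-simplices (10): [0,1,3], [0,1,5], [0,2,4], [0,2,5], [0,3,4], [1,2,3], [1,2,4], [1,4,5], [2,3,5], [3,4,5]

so the chain groups are C_0 ≅ Z^6, C_1 ≅ Z^15, C_2 ≅ Z^10.

Boundary ∂_1: C_1 → C_0 is given by ∂[p,q] = [q] − [p].
The 6×15 boundary matrix has rank 5 and Smith normal form diag(1,1,1,1,1).

Boundary ∂_2: C_2 → C_1 maps a triangle to the signed sum of its edges. For instance
  ∂[0,2,4] = [2,4] − [0,4] + [0,2],
  ∂[1,4,5] = [4,5] − [1,5] + [1,4].
The 15×10 boundary matrix has rank 10 and Smith normal form diag(1,1,1,1,1,1,1,1,1,2).

Now H_k = ker ∂_k / im ∂_{k+1}, so:

  H_0: rank C_0 − rank ∂_1 = 6 − 5 = 1, and the invariant factors of ∂_1 are all 1, so H_0 ≅ Z.
  H_1: rank ker ∂_1 − rank ∂_2 = (15 − 5) − 10 = 0, and ∂_2 has invariant factor 2 > 1, so H_1 ≅ Z/2.
  H_2: rank ker ∂_2 − rank ∂_3 = (10 − 10) − 0 = 0, and there is no ∂_3, so H_2 ≅ 0.

As a check, the Euler characteristic is 6 − 15 + 10 = 1, which agrees with 1 − 0 + 0 = 1.
(K is a triangulation of the real projective plane RP^2.)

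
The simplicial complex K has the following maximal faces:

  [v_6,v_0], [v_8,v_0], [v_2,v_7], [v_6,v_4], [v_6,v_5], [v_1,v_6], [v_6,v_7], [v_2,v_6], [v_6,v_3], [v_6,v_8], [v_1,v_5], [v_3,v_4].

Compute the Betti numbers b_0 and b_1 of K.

Take the total order v_0 < v_1 < v_2 < v_3 < v_4 < v_5 < v_6 < v_7 < v_8 on the vertex set. Then K (dimension 1) consists of the simplices:

  0-simplices (9): [v_0], [v_1], [v_2], [v_3], [v_4], [v_5], [v_6], [v_7], [v_8]
  1-simplices (12): [v_0,v_6], [v_0,v_8], [v_1,v_5], [v_1,v_6], [v_2,v_6], [v_2,v_7], [v_3,v_4], [v_3,v_6], [v_4,v_6], [v_5,v_6], [v_6,v_7], [v_6,v_8]

giving chain groups C_0 ≅ Z^9, C_1 ≅ Z^12.

The boundary map ∂_1: C_1 → C_0 sends each edge [p,q] (with p < q) to q − p.
The 9×12 boundary matrix has rank 8 and Smith normal form diag(1,1,1,1,1,1,1,1).

Reading off H_k = ker ∂_k / im ∂_{k+1}:

  H_0: rank C_0 − rank ∂_1 = 9 − 8 = 1, and the invariant factors of ∂_1 are all 1, so H_0 ≅ Z.
  H_1: rank ker ∂_1 − rank ∂_2 = (12 − 8) − 0 = 4, and there is no ∂_2, so H_1 ≅ Z^4.

As a check, the Euler characteristic is 9 − 12 = -3, which agrees with 1 − 4 = -3.

Hence the Betti numbers are b_0 = 1, b_1 = 4.

b_0 = 1, b_1 = 4.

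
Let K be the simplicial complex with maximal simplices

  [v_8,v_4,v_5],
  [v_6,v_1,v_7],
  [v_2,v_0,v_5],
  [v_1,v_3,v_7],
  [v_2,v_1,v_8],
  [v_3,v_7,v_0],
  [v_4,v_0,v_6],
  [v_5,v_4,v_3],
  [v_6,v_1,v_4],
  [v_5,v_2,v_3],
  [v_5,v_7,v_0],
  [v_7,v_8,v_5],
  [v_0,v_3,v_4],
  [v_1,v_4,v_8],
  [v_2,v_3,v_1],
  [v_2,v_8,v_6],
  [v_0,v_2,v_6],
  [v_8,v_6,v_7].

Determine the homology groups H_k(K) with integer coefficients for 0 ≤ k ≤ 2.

H_0 = Z,  H_1 = Z ⊕ Z/2,  H_2 = 0.

Order the vertices as v_0 < v_1 < v_2 < v_3 < v_4 < v_5 < v_6 < v_7 < v_8. Listing each simplex with vertices in this order, K has dimension 2 with simplices:

  0-simplices (9): [v_0], [v_1], [v_2], [v_3], [v_4], [v_5], [v_6], [v_7], [v_8]
  1-simplices (27): (27 of them)
  2-simplices (18): (18 of them)

giving chain groups C_0 ≅ Z^9, C_1 ≅ Z^27, C_2 ≅ Z^18.

∂_1: C_1 → C_0 maps an edge to its endpoints' difference, ∂[p,q] = q − p. For instance
  ∂[v_7,v_8] = [v_8] − [v_7].
This gives a 9×27 integer matrix of rank 8; reducing to Smith normal form yields diagonal entries (1,1,1,1,1,1,1,1).

Boundary ∂_2: C_2 → C_1 maps a triangle to the signed sum of its edges. For instance
  ∂[v_4,v_5,v_8] = [v_5,v_8] − [v_4,v_8] + [v_4,v_5],
  ∂[v_1,v_2,v_3] = [v_2,v_3] − [v_1,v_3] + [v_1,v_2].
This gives a 27×18 integer matrix of rank 18; reducing to Smith normal form yields diagonal entries (1,1,1,1,1,1,1,1,1,1,1,1,1,1,1,1,1,2).

Reading off H_k = ker ∂_k / im ∂_{k+1}:

  H_0: rank C_0 − rank ∂_1 = 9 − 8 = 1, and the invariant factors of ∂_1 are all 1, so H_0 ≅ Z.
  H_1: rank ker ∂_1 − rank ∂_2 = (27 − 8) − 18 = 1, and ∂_2 has invariant factor 2 > 1, so H_1 ≅ Z ⊕ Z/2.
  H_2: rank ker ∂_2 − rank ∂_3 = (18 − 18) − 0 = 0, and there is no ∂_3, so H_2 ≅ 0.

As a check, the Euler characteristic is 9 − 27 + 18 = 0, which agrees with 1 − 1 + 0 = 0.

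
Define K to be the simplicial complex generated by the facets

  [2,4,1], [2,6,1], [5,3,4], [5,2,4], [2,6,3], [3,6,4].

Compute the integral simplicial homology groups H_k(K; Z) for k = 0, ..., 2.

We work with the vertex ordering 1 < 2 < 3 < 4 < 5 < 6. The simplices of K, each written with vertices in increasing order, are:

  0-simplices (6): [1], [2], [3], [4], [5], [6]
  1-simplices (12): [1,2], [1,4], [1,6], [2,3], [2,4], [2,5], [2,6], [3,4], [3,5], [3,6], [4,5], [4,6]
  2-simplices (6): [1,2,4], [1,2,6], [2,3,6], [2,4,5], [3,4,5], [3,4,6]

Hence C_0 ≅ Z^6, C_1 ≅ Z^12, C_2 ≅ Z^6.

∂_1: C_1 → C_0 sends each edge [p,q] (with p < q) to q − p. For instance
  ∂[1,4] = [4] − [1].
As a 6×12 matrix over Z this has rank 5, with invariant factors (1,1,1,1,1).

∂_2: C_2 → C_1 maps a triangle to the signed sum of its edges. For instance
  ∂[3,4,5] = [4,5] − [3,5] + [3,4],
  ∂[3,4,6] = [4,6] − [3,6] + [3,4].
The resulting 12×6 matrix has rank 6, and its Smith normal form has invariant factors (1,1,1,1,1,1).

Reading off H_k = ker ∂_k / im ∂_{k+1}:

  H_0: rank C_0 − rank ∂_1 = 6 − 5 = 1, and the invariant factors of ∂_1 are all 1, so H_0 = Z.
  H_1: rank ker ∂_1 − rank ∂_2 = (12 − 5) − 6 = 1, and the invariant factors of ∂_2 are all 1, so H_1 = Z.
  H_2: rank ker ∂_2 − rank ∂_3 = (6 − 6) − 0 = 0, and there is no ∂_3, so H_2 = 0.

(K is a triangulation of the cylinder S^1 x I.)

H_0 = Z,  H_1 = Z,  H_2 = 0.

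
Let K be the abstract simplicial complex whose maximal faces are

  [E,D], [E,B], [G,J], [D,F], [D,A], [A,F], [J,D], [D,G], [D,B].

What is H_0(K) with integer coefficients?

H_0 ≅ Z.

Take the total order A < B < D < E < F < G < J on the vertex set. Then K (dimension 1) consists of the simplices:

  0-simplices (7): A, B, D, E, F, G, J
  1-simplices (9): AD, AF, BD, BE, DE, DF, DG, DJ, GJ

so the chain groups are C_0 ≅ Z^7, C_1 ≅ Z^9.

Boundary ∂_1: C_1 → C_0 sends each edge [p,q] (with p < q) to q − p. For instance
  ∂BD = D − B.
This gives a 7×9 integer matrix of rank 6; reducing to Smith normal form yields diagonal entries (1,1,1,1,1,1).

Now H_k = ker ∂_k / im ∂_{k+1}, so:

  H_0: rank C_0 − rank ∂_1 = 7 − 6 = 1, and the invariant factors of ∂_1 are all 1, so H_0 ≅ Z.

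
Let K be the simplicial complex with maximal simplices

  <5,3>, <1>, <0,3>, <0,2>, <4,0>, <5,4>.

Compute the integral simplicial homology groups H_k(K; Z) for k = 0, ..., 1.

Fix the vertex order 0 < 1 < 2 < 3 < 4 < 5 and write every simplex with vertices in increasing order. Then dim K = 1 and the simplices of K are:

  0-simplices (6): [0], [1], [2], [3], [4], [5]
  1-simplices (5): [0,2], [0,3], [0,4], [3,5], [4,5]

giving chain groups C_0 ≅ Z^6, C_1 ≅ Z^5.

The boundary map ∂_1: C_1 → C_0 sends each edge [p,q] (with p < q) to q − p.
The 6×5 boundary matrix has rank 4 and Smith normal form diag(1,1,1,1).

From H_k ≅ ker(∂_k) / im(∂_{k+1}) we obtain:

  H_0: rank C_0 − rank ∂_1 = 6 − 4 = 2, and the invariant factors of ∂_1 are all 1, so H_0 = Z^2.
  H_1: rank ker ∂_1 − rank ∂_2 = (5 − 4) − 0 = 1, and there is no ∂_2, so H_1 = Z.

H_0 = Z^2,  H_1 = Z.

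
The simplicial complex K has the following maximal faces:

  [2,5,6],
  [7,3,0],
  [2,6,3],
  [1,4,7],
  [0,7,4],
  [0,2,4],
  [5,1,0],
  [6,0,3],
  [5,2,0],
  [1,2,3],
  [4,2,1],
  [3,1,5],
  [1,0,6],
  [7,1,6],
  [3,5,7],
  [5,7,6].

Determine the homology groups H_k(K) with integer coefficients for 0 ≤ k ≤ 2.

H_0 = Z,  H_1 = Z^2,  H_2 = Z.

Take the total order 0 < 1 < 2 < 3 < 4 < 5 < 6 < 7 on the vertex set. Then K (dimension 2) consists of the simplices:

  0-simplices (8): [0], [1], [2], [3], [4], [5], [6], [7]
  1-simplices (24): (24 of them)
  2-simplices (16): [0,1,5], [0,1,6], [0,2,4], [0,2,5], [0,3,6], [0,3,7], [0,4,7], [1,2,3], [1,2,4], [1,3,5], [1,4,7], [1,6,7], [2,3,6], [2,5,6], [3,5,7], [5,6,7]

Hence C_0 ≅ Z^8, C_1 ≅ Z^24, C_2 ≅ Z^16.

∂_1: C_1 → C_0 maps an edge to its endpoints' difference, ∂[p,q] = q − p. For instance
  ∂[0,5] = [5] − [0].
The resulting 8×24 matrix has rank 7, and its Smith normal form has invariant factors (1,1,1,1,1,1,1).

The boundary map ∂_2: C_2 → C_1 maps a triangle to the signed sum of its edges. For instance
  ∂[1,2,3] = [2,3] − [1,3] + [1,2],
  ∂[0,1,5] = [1,5] − [0,5] + [0,1].
The 24×16 boundary matrix has rank 15 and Smith normal form diag(1,1,1,1,1,1,1,1,1,1,1,1,1,1,1).

Now H_k = ker ∂_k / im ∂_{k+1}, so:

  H_0: rank C_0 − rank ∂_1 = 8 − 7 = 1, and the invariant factors of ∂_1 are all 1, so H_0 ≅ Z.
  H_1: rank ker ∂_1 − rank ∂_2 = (24 − 7) − 15 = 2, and the invariant factors of ∂_2 are all 1, so H_1 ≅ Z^2.
  H_2: rank ker ∂_2 − rank ∂_3 = (16 − 15) − 0 = 1, and there is no ∂_3, so H_2 ≅ Z.

(K is a triangulation of the torus T^2.)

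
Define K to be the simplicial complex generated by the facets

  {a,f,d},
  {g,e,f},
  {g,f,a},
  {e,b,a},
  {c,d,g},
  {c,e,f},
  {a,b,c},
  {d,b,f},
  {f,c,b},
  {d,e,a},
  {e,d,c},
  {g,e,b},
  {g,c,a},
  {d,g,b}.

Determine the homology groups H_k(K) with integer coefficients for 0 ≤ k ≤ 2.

H_0 = Z,  H_1 = Z^2,  H_2 = Z.

Take the total order a < b < c < d < e < f < g on the vertex set. Then K (dimension 2) consists of the simplices:

  0-simplices (7): a, b, c, d, e, f, g
  1-simplices (21): ab, ac, ad, ae, af, ag, bc, bd, be, bf, bg, cd, ce, cf, cg, de, df, dg, ef, eg, fg
  2-simplices (14): abc, abe, acg, ade, adf, afg, bcf, bdf, bdg, beg, cde, cdg, cef, efg

so the chain groups are C_0 ≅ Z^7, C_1 ≅ Z^21, C_2 ≅ Z^14.

The boundary map ∂_1: C_1 → C_0 sends each edge [p,q] (with p < q) to q − p. For instance
  ∂cf = f − c.
As a 7×21 matrix over Z this has rank 6, with invariant factors (1,1,1,1,1,1).

∂_2: C_2 → C_1 maps a triangle to the signed sum of its edges. For instance
  ∂cde = de − ce + cd,
  ∂bdg = dg − bg + bd.
The 21×14 boundary matrix has rank 13 and Smith normal form diag(1,1,1,1,1,1,1,1,1,1,1,1,1).

From H_k ≅ ker(∂_k) / im(∂_{k+1}) we obtain:

  H_0: rank C_0 − rank ∂_1 = 7 − 6 = 1, and the invariant factors of ∂_1 are all 1, so H_0 = Z.
  H_1: rank ker ∂_1 − rank ∂_2 = (21 − 6) − 13 = 2, and the invariant factors of ∂_2 are all 1, so H_1 = Z^2.
  H_2: rank ker ∂_2 − rank ∂_3 = (14 − 13) − 0 = 1, and there is no ∂_3, so H_2 = Z.

As a check, the Euler characteristic is 7 − 21 + 14 = 0, which agrees with 1 − 2 + 1 = 0.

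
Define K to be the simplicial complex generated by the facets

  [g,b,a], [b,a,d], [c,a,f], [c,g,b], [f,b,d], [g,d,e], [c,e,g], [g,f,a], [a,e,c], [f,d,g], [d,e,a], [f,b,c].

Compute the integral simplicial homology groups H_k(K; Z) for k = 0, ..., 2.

Take the total order a < b < c < d < e < f < g on the vertex set. Then K (dimension 2) consists of the simplices:

  0-simplices (7): a, b, c, d, e, f, g
  1-simplices (18): ab, ac, ad, ae, af, ag, bc, bd, bf, bg, ce, cf, cg, de, df, dg, eg, fg
  2-simplices (12): abd, abg, ace, acf, ade, afg, bcf, bcg, bdf, ceg, deg, dfg

Hence C_0 ≅ Z^7, C_1 ≅ Z^18, C_2 ≅ Z^12.

∂_1: C_1 → C_0 maps an edge to its endpoints' difference, ∂[p,q] = q − p. For instance
  ∂bc = c − b.
As a 7×18 matrix over Z this has rank 6, with invariant factors (1,1,1,1,1,1).

∂_2: C_2 → C_1 acts by ∂[p,q,r] = [q,r] − [p,r] + [p,q]. For instance
  ∂abd = bd − ad + ab,
  ∂ade = de − ae + ad.
The 18×12 boundary matrix has rank 12 and Smith normal form diag(1,1,1,1,1,1,1,1,1,1,1,2).

Now H_k = ker ∂_k / im ∂_{k+1}, so:

  H_0: rank C_0 − rank ∂_1 = 7 − 6 = 1, and the invariant factors of ∂_1 are all 1, so H_0 ≅ Z.
  H_1: rank ker ∂_1 − rank ∂_2 = (18 − 6) − 12 = 0, and ∂_2 has invariant factor 2 > 1, so H_1 ≅ Z/2.
  H_2: rank ker ∂_2 − rank ∂_3 = (12 − 12) − 0 = 0, and there is no ∂_3, so H_2 ≅ 0.

H_0 ≅ Z,  H_1 ≅ Z/2,  H_2 = 0.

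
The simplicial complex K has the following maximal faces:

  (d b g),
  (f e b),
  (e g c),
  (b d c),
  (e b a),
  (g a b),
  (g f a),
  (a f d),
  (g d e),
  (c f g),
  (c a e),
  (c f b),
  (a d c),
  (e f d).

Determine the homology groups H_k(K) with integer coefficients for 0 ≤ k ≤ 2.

We work with the vertex ordering a < b < c < d < e < f < g. The simplices of K, each written with vertices in increasing order, are:

  0-simplices (7): a, b, c, d, e, f, g
  1-simplices (21): ab, ac, ad, ae, af, ag, bc, bd, be, bf, bg, cd, ce, cf, cg, de, df, dg, ef, eg, fg
  2-simplices (14): abe, abg, acd, ace, adf, afg, bcd, bcf, bdg, bef, ceg, cfg, def, deg

so the chain groups are C_0 ≅ Z^7, C_1 ≅ Z^21, C_2 ≅ Z^14.

The boundary map ∂_1: C_1 → C_0 sends each edge [p,q] (with p < q) to q − p. For instance
  ∂ef = f − e.
As a 7×21 matrix over Z this has rank 6, with invariant factors (1,1,1,1,1,1).

The boundary map ∂_2: C_2 → C_1 acts by ∂[p,q,r] = [q,r] − [p,r] + [p,q]. For instance
  ∂ace = ce − ae + ac,
  ∂afg = fg − ag + af.
The 21×14 boundary matrix has rank 13 and Smith normal form diag(1,1,1,1,1,1,1,1,1,1,1,1,1).

Reading off H_k = ker ∂_k / im ∂_{k+1}:

  H_0: rank C_0 − rank ∂_1 = 7 − 6 = 1, and the invariant factors of ∂_1 are all 1, so H_0 ≅ Z.
  H_1: rank ker ∂_1 − rank ∂_2 = (21 − 6) − 13 = 2, and the invariant factors of ∂_2 are all 1, so H_1 ≅ Z^2.
  H_2: rank ker ∂_2 − rank ∂_3 = (14 − 13) − 0 = 1, and there is no ∂_3, so H_2 ≅ Z.

As a check, the Euler characteristic is 7 − 21 + 14 = 0, which agrees with 1 − 2 + 1 = 0.

H_0 = Z,  H_1 = Z^2,  H_2 = Z.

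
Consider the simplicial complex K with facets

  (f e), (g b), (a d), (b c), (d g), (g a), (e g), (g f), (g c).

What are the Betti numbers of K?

Order the vertices as a < b < c < d < e < f < g. Listing each simplex with vertices in this order, K has dimension 1 with simplices:

  0-simplices (7): a, b, c, d, e, f, g
  1-simplices (9): ad, ag, bc, bg, cg, dg, ef, eg, fg

Hence C_0 ≅ Z^7, C_1 ≅ Z^9.

The boundary map ∂_1: C_1 → C_0 maps an edge to its endpoints' difference, ∂[p,q] = q − p.
This gives a 7×9 integer matrix of rank 6; reducing to Smith normal form yields diagonal entries (1,1,1,1,1,1).

Computing H_k = (kernel of ∂_k) / (image of ∂_{k+1}):

  H_0: rank C_0 − rank ∂_1 = 7 − 6 = 1, and the invariant factors of ∂_1 are all 1, so H_0 ≅ Z.
  H_1: rank ker ∂_1 − rank ∂_2 = (9 − 6) − 0 = 3, and there is no ∂_2, so H_1 ≅ Z^3.

Hence the Betti numbers are b_0 = 1, b_1 = 3.

b_0 = 1, b_1 = 3.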